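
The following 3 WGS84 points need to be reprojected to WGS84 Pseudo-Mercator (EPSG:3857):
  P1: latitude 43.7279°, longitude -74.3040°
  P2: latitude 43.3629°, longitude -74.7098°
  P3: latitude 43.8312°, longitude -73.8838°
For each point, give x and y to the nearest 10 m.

Web Mercator: x = R·λ, y = R·ln tan(π/4+φ/2), R = 6378137 m.
P1 (43.7279°, -74.3040°) → (-8271483.444, 5423430.186) m.
P2 (43.3629°, -74.7098°) → (-8316656.893, 5367373.070) m.
P3 (43.8312°, -73.8838°) → (-8224706.994, 5439357.046) m.

P1: x -8271480 m, y 5423430 m; P2: x -8316660 m, y 5367370 m; P3: x -8224710 m, y 5439360 m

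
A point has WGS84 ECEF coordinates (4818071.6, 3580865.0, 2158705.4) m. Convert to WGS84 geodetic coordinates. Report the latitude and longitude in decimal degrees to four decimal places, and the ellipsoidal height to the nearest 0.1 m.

lat 19.9015°, lon 36.6203°, h 3697.0 m

λ = atan2(Y, X) = 36.62029976°; p = √(X²+Y²) = 6003033.2 m.
Bowring's method on WGS84 (a = 6378137 m, b = 6356752.314 m) gives φ = 19.90150046°, h = 3696.976 m.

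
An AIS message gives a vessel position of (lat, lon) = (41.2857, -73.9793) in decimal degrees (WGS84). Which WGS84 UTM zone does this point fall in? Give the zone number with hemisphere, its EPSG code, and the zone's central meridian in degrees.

Zone 18N (EPSG:32618), central meridian -75°

UTM zone = ⌊(λ + 180)/6⌋ + 1; -73.9793° ∈ [-78°, -72°) → zone 18.
Hemisphere: N (φ ≥ 0).
Central meridian λ₀ = 6×18 − 183 = -75°.
EPSG code: 32618.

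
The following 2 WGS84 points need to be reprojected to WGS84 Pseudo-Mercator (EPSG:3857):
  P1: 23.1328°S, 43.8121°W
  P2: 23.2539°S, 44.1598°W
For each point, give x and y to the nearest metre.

P1: x -4877141 m, y -2648086 m; P2: x -4915846 m, y -2662753 m

Web Mercator: x = R·λ, y = R·ln tan(π/4+φ/2), R = 6378137 m.
P1 (-23.1328°, -43.8121°) → (-4877140.663, -2648086.471) m.
P2 (-23.2539°, -44.1598°) → (-4915846.450, -2662752.563) m.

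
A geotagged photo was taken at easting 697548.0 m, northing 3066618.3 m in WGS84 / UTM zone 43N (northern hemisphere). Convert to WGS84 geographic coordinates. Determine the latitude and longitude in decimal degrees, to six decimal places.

lat 27.709400°, lon 77.003600°

Zone 43N: λ₀ = 75°, k₀ = 0.9996, false easting 500000 m.
Meridian distance M = (N − FN)/k₀ = 3067845.4 m.
Inverse transverse Mercator on WGS84 gives φ = 27.70939980°, λ = 77.00360022°.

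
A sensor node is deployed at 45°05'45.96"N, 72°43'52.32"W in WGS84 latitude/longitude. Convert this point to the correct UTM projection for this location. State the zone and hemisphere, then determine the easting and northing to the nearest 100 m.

Longitude -72.7312° lies in the 6° band [-78°, -72°), giving zone 18; latitude is north of the equator, so 18N.
Zone 18 central meridian λ₀ = 6×18 − 183 = -75°; Δλ = +2.2688°.
Transverse Mercator on WGS84 with k₀ = 0.9996 gives E = 678516.888 m, N = 4996130.067 m.

Zone 18N: E 678500 m, N 4996100 m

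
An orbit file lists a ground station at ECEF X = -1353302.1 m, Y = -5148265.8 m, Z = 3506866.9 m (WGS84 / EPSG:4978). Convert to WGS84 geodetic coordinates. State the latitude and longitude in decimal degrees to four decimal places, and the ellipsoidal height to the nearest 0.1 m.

λ = atan2(Y, X) = -104.72790039°; p = √(X²+Y²) = 5323163.3 m.
Bowring's method on WGS84 (a = 6378137 m, b = 6356752.314 m) gives φ = 33.55360017°, h = 2852.626 m.

lat 33.5536°, lon -104.7279°, h 2852.6 m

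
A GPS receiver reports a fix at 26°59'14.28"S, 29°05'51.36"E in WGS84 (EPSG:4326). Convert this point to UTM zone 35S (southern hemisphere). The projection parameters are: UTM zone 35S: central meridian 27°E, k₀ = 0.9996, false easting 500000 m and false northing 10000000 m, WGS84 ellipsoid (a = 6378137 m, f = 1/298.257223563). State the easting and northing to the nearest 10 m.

E 708160 m, N 7013240 m

Zone 35 central meridian λ₀ = 6×35 − 183 = 27°; Δλ = +2.0976°.
Transverse Mercator on WGS84 with k₀ = 0.9996 gives E = 708164.697 m, N = 7013241.733 m.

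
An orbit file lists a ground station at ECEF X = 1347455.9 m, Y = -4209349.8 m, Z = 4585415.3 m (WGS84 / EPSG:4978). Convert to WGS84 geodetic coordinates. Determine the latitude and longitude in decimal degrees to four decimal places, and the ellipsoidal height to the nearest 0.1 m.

lat 46.2461°, lon -72.2496°, h 1672.1 m

λ = atan2(Y, X) = -72.24959990°; p = √(X²+Y²) = 4419758.3 m.
Bowring's method on WGS84 (a = 6378137 m, b = 6356752.314 m) gives φ = 46.24609949°, h = 1672.099 m.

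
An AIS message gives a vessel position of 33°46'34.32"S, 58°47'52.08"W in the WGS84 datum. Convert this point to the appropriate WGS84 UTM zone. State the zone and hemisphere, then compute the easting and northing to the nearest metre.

Zone 21S: E 333532 m, N 6261206 m

Longitude -58.7978° lies in the 6° band [-60°, -54°), giving zone 21; latitude is south of the equator, so 21S.
Zone 21 central meridian λ₀ = 6×21 − 183 = -57°; Δλ = -1.7978°.
Transverse Mercator on WGS84 with k₀ = 0.9996 gives E = 333532.424 m, N = 6261205.825 m.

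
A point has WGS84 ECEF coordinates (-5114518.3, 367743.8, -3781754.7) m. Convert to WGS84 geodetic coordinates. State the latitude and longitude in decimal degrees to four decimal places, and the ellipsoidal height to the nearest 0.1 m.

λ = atan2(Y, X) = 175.88739965°; p = √(X²+Y²) = 5127722.0 m.
Bowring's method on WGS84 (a = 6378137 m, b = 6356752.314 m) gives φ = -36.59320061°, h = 857.792 m.

lat -36.5932°, lon 175.8874°, h 857.8 m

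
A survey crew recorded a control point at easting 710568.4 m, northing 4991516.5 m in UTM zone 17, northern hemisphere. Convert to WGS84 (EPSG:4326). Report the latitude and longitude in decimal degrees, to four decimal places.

lat 45.0458°, lon -78.3262°

Zone 17N: λ₀ = -81°, k₀ = 0.9996, false easting 500000 m.
Meridian distance M = (N − FN)/k₀ = 4993513.9 m.
Inverse transverse Mercator on WGS84 gives φ = 45.04580033°, λ = -78.32619953°.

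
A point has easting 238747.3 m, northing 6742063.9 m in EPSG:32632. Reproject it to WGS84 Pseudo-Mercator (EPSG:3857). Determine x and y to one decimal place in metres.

x 468387.9 m, y 8563702.0 m

Unproject from UTM 32N (λ₀ = 9°) → φ = 60.72830010°, λ = 4.20760029°.
Web Mercator (R = 6378137 m): x = 468387.921 m, y = 8563701.977 m.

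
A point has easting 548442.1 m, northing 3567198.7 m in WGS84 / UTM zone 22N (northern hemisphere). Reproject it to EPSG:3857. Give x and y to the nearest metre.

Unproject from UTM 22N (λ₀ = -51°) → φ = 32.24040010°, λ = -50.48579967°.
Web Mercator (R = 6378137 m): x = -5620053.511 m, y = 3794908.408 m.

x -5620054 m, y 3794908 m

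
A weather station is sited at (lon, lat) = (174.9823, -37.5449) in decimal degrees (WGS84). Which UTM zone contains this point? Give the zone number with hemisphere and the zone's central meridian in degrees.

Zone 60S, central meridian 177°

UTM zone = ⌊(λ + 180)/6⌋ + 1; 174.9823° ∈ [174°, 180°) → zone 60.
Hemisphere: S (φ < 0).
Central meridian λ₀ = 6×60 − 183 = 177°.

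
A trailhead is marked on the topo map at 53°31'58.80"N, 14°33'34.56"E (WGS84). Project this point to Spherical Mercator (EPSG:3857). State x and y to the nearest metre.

x 1620767 m, y 7082204 m

Web Mercator is spherical with R = a = 6378137 m.
x = R·λ = 6378137 × 0.254112958 = 1620767.258 m.
y = R·ln tan(π/4 + φ/2) = 6378137 × 1.110387491 = 7082203.543 m.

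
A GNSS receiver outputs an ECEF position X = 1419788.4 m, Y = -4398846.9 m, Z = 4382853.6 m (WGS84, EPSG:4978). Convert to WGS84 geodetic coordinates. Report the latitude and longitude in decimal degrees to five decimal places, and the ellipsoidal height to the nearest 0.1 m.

λ = atan2(Y, X) = -72.11180064°; p = √(X²+Y²) = 4622299.6 m.
Bowring's method on WGS84 (a = 6378137 m, b = 6356752.314 m) gives φ = 43.66900012°, h = 1869.457 m.

lat 43.66900°, lon -72.11180°, h 1869.5 m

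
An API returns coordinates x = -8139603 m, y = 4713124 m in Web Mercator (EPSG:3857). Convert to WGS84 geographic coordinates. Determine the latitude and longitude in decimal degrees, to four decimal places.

lat 38.9403°, lon -73.1193°

R = 6378137 m. λ = x/R = -73.11929782°.
φ = 2·arctan(exp(y/R)) − 90° = 2·arctan(2.09374) − 90° = 38.94030235°.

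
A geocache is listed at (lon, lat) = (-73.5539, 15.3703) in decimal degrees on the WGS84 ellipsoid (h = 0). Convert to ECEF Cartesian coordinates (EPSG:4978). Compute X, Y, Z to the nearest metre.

X 1741559 m, Y -5899779 m, Z 1679643 m

WGS84: a = 6378137 m, e² = 0.006694380; N(φ) = a/√(1−e²sin²φ) = 6379637.389 m.
X = (N+h)·cosφ·cosλ = 1741558.681 m; Y = (N+h)·cosφ·sinλ = -5899778.790 m; Z = (N(1−e²)+h)·sinφ = 1679643.326 m.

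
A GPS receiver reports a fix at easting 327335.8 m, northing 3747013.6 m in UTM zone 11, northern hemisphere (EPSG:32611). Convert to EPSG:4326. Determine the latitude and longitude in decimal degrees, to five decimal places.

Zone 11N: λ₀ = -117°, k₀ = 0.9996, false easting 500000 m.
Meridian distance M = (N − FN)/k₀ = 3748513.0 m.
Inverse transverse Mercator on WGS84 gives φ = 33.84930028°, λ = -118.86630004°.

lat 33.84930°, lon -118.86630°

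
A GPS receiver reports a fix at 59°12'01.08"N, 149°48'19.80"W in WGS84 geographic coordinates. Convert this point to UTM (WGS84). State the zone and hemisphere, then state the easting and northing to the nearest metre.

Zone 6N: E 339785 m, N 6565726 m

Longitude -149.8055° lies in the 6° band [-150°, -144°), giving zone 6; latitude is north of the equator, so 6N.
Zone 6 central meridian λ₀ = 6×6 − 183 = -147°; Δλ = -2.8055°.
Transverse Mercator on WGS84 with k₀ = 0.9996 gives E = 339785.098 m, N = 6565726.174 m.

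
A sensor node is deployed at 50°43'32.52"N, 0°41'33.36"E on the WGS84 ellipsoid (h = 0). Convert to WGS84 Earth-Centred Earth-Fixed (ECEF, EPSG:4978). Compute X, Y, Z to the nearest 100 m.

X 4045400 m, Y 48900 m, Z 4914300 m

WGS84: a = 6378137 m, e² = 0.006694380; N(φ) = a/√(1−e²sin²φ) = 6390969.304 m.
X = (N+h)·cosφ·cosλ = 4045403.384 m; Y = (N+h)·cosφ·sinλ = 48903.827 m; Z = (N(1−e²)+h)·sinφ = 4914284.417 m.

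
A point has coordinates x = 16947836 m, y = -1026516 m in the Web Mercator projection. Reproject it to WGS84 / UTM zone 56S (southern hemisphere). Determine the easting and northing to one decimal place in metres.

Web Mercator inverse (R = 6378137 m) → φ = -9.18179646°, λ = 152.24500112°.
UTM 56S forward: E = 417054.615 m, N = 8984961.606 m.

E 417054.6 m, N 8984961.6 m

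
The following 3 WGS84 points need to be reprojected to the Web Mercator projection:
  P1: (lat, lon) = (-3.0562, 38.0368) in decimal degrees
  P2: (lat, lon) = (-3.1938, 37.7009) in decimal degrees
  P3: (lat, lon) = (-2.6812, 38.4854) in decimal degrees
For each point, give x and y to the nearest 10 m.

Web Mercator: x = R·λ, y = R·ln tan(π/4+φ/2), R = 6378137 m.
P1 (-3.0562°, 38.0368°) → (4234237.207, -340376.074) m.
P2 (-3.1938°, 37.7009°) → (4196844.990, -355716.452) m.
P3 (-2.6812°, 38.4854°) → (4284175.131, -298578.812) m.

P1: x 4234240 m, y -340380 m; P2: x 4196840 m, y -355720 m; P3: x 4284180 m, y -298580 m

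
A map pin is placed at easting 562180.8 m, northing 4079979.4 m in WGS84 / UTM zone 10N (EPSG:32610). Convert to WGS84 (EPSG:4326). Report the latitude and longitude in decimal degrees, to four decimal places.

lat 36.8637°, lon -122.3024°

Zone 10N: λ₀ = -123°, k₀ = 0.9996, false easting 500000 m.
Meridian distance M = (N − FN)/k₀ = 4081612.0 m.
Inverse transverse Mercator on WGS84 gives φ = 36.86369965°, λ = -122.30239949°.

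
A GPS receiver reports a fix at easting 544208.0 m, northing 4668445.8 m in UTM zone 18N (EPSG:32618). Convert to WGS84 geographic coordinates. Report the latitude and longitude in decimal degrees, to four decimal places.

Zone 18N: λ₀ = -75°, k₀ = 0.9996, false easting 500000 m.
Meridian distance M = (N − FN)/k₀ = 4670313.9 m.
Inverse transverse Mercator on WGS84 gives φ = 42.16689985°, λ = -74.46480053°.

lat 42.1669°, lon -74.4648°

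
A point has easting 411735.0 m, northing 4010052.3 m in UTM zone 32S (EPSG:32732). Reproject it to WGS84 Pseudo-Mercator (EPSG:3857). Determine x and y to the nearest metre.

Unproject from UTM 32S (λ₀ = 9°) → φ = -54.05020005°, λ = 7.65180016°.
Web Mercator (R = 6378137 m): x = 851794.498 m, y = -7179669.321 m.

x 851794 m, y -7179669 m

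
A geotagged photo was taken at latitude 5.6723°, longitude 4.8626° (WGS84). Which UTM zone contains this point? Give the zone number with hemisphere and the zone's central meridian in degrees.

UTM zone = ⌊(λ + 180)/6⌋ + 1; 4.8626° ∈ [0°, 6°) → zone 31.
Hemisphere: N (φ ≥ 0).
Central meridian λ₀ = 6×31 − 183 = 3°.

Zone 31N, central meridian 3°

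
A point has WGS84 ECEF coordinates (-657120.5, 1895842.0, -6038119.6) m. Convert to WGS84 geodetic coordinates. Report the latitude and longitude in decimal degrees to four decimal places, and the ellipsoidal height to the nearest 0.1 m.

lat -71.7329°, lon 109.1169°, h 3906.2 m

λ = atan2(Y, X) = 109.11690081°; p = √(X²+Y²) = 2006495.5 m.
Bowring's method on WGS84 (a = 6378137 m, b = 6356752.314 m) gives φ = -71.73290007°, h = 3906.241 m.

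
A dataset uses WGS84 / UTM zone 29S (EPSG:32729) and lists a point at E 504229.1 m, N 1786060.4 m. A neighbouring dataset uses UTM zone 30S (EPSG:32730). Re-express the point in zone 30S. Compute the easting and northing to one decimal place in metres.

E 320085.7 m, N 1777207.9 m

UTM 29S → geographic: φ = -74.01700038°, λ = -8.86240115°.
UTM 30S (λ₀ = -3°) forward: E = 320085.741 m, N = 1777207.934 m.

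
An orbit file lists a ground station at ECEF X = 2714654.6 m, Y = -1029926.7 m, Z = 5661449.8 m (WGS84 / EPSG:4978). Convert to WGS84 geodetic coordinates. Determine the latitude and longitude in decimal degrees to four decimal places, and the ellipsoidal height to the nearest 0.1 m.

lat 63.0050°, lon -20.7765°, h 1367.7 m

λ = atan2(Y, X) = -20.77650074°; p = √(X²+Y²) = 2903463.2 m.
Bowring's method on WGS84 (a = 6378137 m, b = 6356752.314 m) gives φ = 63.00499987°, h = 1367.708 m.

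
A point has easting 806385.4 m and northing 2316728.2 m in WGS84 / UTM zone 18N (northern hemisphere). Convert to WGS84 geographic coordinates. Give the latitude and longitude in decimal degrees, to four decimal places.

Zone 18N: λ₀ = -75°, k₀ = 0.9996, false easting 500000 m.
Meridian distance M = (N − FN)/k₀ = 2317655.3 m.
Inverse transverse Mercator on WGS84 gives φ = 20.92560004°, λ = -72.05439982°.

lat 20.9256°, lon -72.0544°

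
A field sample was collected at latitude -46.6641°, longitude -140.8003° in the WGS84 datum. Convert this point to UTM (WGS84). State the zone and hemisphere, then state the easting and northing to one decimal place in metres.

Longitude -140.8003° lies in the 6° band [-144°, -138°), giving zone 7; latitude is south of the equator, so 7S.
Zone 7 central meridian λ₀ = 6×7 − 183 = -141°; Δλ = +0.1997°.
Transverse Mercator on WGS84 with k₀ = 0.9996 gives E = 515277.193 m, N = 4832142.774 m.

Zone 7S: E 515277.2 m, N 4832142.8 m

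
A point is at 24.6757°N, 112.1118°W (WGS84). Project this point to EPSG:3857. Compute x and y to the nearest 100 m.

x -12480200 m, y 2836000 m

Web Mercator is spherical with R = a = 6378137 m.
x = R·λ = 6378137 × -1.956720040 = -12480228.488 m.
y = R·ln tan(π/4 + φ/2) = 6378137 × 0.444638292 = 2835963.939 m.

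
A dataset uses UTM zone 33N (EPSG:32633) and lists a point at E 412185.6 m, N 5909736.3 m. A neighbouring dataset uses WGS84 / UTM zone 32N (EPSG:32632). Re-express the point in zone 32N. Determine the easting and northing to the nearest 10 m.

UTM 33N → geographic: φ = 53.32950041°, λ = 13.68139926°.
UTM 32N (λ₀ = 9°) forward: E = 811673.897 m, N = 5919148.284 m.

E 811670 m, N 5919150 m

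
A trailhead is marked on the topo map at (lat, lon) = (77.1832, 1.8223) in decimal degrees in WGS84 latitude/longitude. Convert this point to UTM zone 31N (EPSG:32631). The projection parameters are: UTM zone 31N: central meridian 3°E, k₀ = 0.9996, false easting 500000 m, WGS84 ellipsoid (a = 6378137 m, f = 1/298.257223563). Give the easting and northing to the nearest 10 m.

Zone 31 central meridian λ₀ = 6×31 − 183 = 3°; Δλ = -1.1777°.
Transverse Mercator on WGS84 with k₀ = 0.9996 gives E = 470837.817 m, N = 8567509.255 m.

E 470840 m, N 8567510 m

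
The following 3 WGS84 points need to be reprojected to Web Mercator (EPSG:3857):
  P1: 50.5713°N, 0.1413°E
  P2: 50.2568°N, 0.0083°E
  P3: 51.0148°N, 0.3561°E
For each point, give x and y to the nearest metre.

Web Mercator: x = R·λ, y = R·ln tan(π/4+φ/2), R = 6378137 m.
P1 (50.5713°, 0.1413°) → (15729.444, 6545809.149) m.
P2 (50.2568°, 0.0083°) → (923.952, 6490868.428) m.
P3 (51.0148°, 0.3561°) → (39640.871, 6623912.089) m.

P1: x 15729 m, y 6545809 m; P2: x 924 m, y 6490868 m; P3: x 39641 m, y 6623912 m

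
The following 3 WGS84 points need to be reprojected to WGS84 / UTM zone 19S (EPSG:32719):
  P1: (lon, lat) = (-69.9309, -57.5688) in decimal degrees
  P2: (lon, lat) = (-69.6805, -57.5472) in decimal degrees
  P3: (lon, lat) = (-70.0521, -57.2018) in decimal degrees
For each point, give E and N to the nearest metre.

P1: E 444316 m, N 3618913 m; P2: E 459270 m, N 3621496 m; P3: E 436435 m, N 3659660 m

UTM zone 19S: λ₀ = -69°, k₀ = 0.9996.
P1 (-57.5688°, -69.9309°) → (444316.400, 3618913.215) m.
P2 (-57.5472°, -69.6805°) → (459270.108, 3621495.552) m.
P3 (-57.2018°, -70.0521°) → (436434.975, 3659659.686) m.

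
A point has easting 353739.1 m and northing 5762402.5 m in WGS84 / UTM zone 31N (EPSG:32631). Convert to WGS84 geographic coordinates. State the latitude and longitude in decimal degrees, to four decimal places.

Zone 31N: λ₀ = 3°, k₀ = 0.9996, false easting 500000 m.
Meridian distance M = (N − FN)/k₀ = 5764708.4 m.
Inverse transverse Mercator on WGS84 gives φ = 51.99299982°, λ = 0.86970068°.

lat 51.9930°, lon 0.8697°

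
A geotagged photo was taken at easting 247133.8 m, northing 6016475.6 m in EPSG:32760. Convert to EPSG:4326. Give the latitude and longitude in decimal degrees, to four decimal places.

lat -35.9634°, lon 174.1960°

Zone 60S: λ₀ = 177°, k₀ = 0.9996, false easting 500000 m, false northing 10000000 m.
Meridian distance M = (N − FN)/k₀ = -3985118.4 m.
Inverse transverse Mercator on WGS84 gives φ = -35.96339988°, λ = 174.19599950°.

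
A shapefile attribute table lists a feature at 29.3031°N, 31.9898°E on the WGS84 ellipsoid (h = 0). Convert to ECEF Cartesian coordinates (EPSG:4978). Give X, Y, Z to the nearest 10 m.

X 4721160 m, Y 2948940 m, Z 3103240 m

WGS84: a = 6378137 m, e² = 0.006694380; N(φ) = a/√(1−e²sin²φ) = 6383257.088 m.
X = (N+h)·cosφ·cosλ = 4721162.174 m; Y = (N+h)·cosφ·sinλ = 2948941.025 m; Z = (N(1−e²)+h)·sinφ = 3103240.902 m.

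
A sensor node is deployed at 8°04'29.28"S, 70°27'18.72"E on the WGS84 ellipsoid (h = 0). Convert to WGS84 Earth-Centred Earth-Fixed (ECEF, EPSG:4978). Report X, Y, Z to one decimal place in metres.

X 2112750.7 m, Y 5951430.9 m, Z -889971.2 m

WGS84: a = 6378137 m, e² = 0.006694380; N(φ) = a/√(1−e²sin²φ) = 6378558.268 m.
X = (N+h)·cosφ·cosλ = 2112750.669 m; Y = (N+h)·cosφ·sinλ = 5951430.871 m; Z = (N(1−e²)+h)·sinφ = -889971.224 m.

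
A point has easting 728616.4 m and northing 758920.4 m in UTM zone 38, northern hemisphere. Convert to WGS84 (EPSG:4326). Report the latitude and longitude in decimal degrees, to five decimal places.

lat 6.86140°, lon 47.06880°

Zone 38N: λ₀ = 45°, k₀ = 0.9996, false easting 500000 m.
Meridian distance M = (N − FN)/k₀ = 759224.1 m.
Inverse transverse Mercator on WGS84 gives φ = 6.86139990°, λ = 47.06879972°.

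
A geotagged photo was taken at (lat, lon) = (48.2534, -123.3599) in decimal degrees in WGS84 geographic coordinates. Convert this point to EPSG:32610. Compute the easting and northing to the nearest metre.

Zone 10 central meridian λ₀ = 6×10 − 183 = -123°; Δλ = -0.3599°.
Transverse Mercator on WGS84 with k₀ = 0.9996 gives E = 473284.834 m, N = 5344527.808 m.

E 473285 m, N 5344528 m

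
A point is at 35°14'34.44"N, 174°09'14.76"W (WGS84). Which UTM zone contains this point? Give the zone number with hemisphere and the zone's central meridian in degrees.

UTM zone = ⌊(λ + 180)/6⌋ + 1; -174.1541° ∈ [-180°, -174°) → zone 1.
Hemisphere: N (φ ≥ 0).
Central meridian λ₀ = 6×1 − 183 = -177°.

Zone 1N, central meridian -177°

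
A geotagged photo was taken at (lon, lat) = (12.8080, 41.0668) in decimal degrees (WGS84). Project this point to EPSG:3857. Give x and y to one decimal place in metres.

x 1425780.0 m, y 5022199.6 m

Web Mercator is spherical with R = a = 6378137 m.
x = R·λ = 6378137 × 0.223541771 = 1425780.038 m.
y = R·ln tan(π/4 + φ/2) = 6378137 × 0.787408556 = 5022199.647 m.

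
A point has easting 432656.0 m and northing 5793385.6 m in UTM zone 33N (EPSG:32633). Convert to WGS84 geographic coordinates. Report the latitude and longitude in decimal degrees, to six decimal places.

lat 52.286700°, lon 14.012700°

Zone 33N: λ₀ = 15°, k₀ = 0.9996, false easting 500000 m.
Meridian distance M = (N − FN)/k₀ = 5795703.9 m.
Inverse transverse Mercator on WGS84 gives φ = 52.28669994°, λ = 14.01270000°.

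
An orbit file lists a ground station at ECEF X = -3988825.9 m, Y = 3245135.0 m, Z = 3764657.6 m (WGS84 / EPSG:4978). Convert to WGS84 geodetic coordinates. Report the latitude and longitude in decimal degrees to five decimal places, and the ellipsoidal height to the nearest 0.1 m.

lat 36.39210°, lon 140.86970°, h 2283.2 m

λ = atan2(Y, X) = 140.86969980°; p = √(X²+Y²) = 5142142.9 m.
Bowring's method on WGS84 (a = 6378137 m, b = 6356752.314 m) gives φ = 36.39209973°, h = 2283.221 m.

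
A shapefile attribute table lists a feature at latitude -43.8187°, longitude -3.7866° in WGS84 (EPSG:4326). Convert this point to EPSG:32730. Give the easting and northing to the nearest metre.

E 436743 m, N 5147963 m

Zone 30 central meridian λ₀ = 6×30 − 183 = -3°; Δλ = -0.7866°.
Transverse Mercator on WGS84 with k₀ = 0.9996 gives E = 436743.238 m, N = 5147962.777 m.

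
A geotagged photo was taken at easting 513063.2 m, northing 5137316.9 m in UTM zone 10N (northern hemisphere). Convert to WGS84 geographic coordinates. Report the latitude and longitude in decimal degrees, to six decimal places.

lat 46.389300°, lon -122.830100°

Zone 10N: λ₀ = -123°, k₀ = 0.9996, false easting 500000 m.
Meridian distance M = (N − FN)/k₀ = 5139372.6 m.
Inverse transverse Mercator on WGS84 gives φ = 46.38930005°, λ = -122.83009975°.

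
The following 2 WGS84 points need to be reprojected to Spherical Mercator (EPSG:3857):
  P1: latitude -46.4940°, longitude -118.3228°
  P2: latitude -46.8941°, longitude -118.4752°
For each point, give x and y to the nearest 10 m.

Web Mercator: x = R·λ, y = R·ln tan(π/4+φ/2), R = 6378137 m.
P1 (-46.4940°, -118.3228°) → (-13171633.845, -5859869.574) m.
P2 (-46.8941°, -118.4752°) → (-13188598.936, -5924805.595) m.

P1: x -13171630 m, y -5859870 m; P2: x -13188600 m, y -5924810 m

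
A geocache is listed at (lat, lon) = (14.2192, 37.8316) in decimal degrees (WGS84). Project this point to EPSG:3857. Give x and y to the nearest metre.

Web Mercator is spherical with R = a = 6378137 m.
x = R·λ = 6378137 × 0.660285981 = 4211394.448 m.
y = R·ln tan(π/4 + φ/2) = 6378137 × 0.250759251 = 1599376.854 m.

x 4211394 m, y 1599377 m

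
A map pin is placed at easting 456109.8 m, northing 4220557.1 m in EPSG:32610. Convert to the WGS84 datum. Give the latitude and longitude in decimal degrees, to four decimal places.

Zone 10N: λ₀ = -123°, k₀ = 0.9996, false easting 500000 m.
Meridian distance M = (N − FN)/k₀ = 4222246.0 m.
Inverse transverse Mercator on WGS84 gives φ = 38.13179992°, λ = -123.50079970°.

lat 38.1318°, lon -123.5008°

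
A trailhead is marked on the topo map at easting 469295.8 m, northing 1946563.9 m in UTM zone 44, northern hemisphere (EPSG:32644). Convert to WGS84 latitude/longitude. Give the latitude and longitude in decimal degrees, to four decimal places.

lat 17.6055°, lon 80.7106°

Zone 44N: λ₀ = 81°, k₀ = 0.9996, false easting 500000 m.
Meridian distance M = (N − FN)/k₀ = 1947342.8 m.
Inverse transverse Mercator on WGS84 gives φ = 17.60549973°, λ = 80.71059953°.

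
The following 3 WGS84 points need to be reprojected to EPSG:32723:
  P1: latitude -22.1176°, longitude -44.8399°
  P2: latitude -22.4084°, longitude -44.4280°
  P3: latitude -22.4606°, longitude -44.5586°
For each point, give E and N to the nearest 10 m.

UTM zone 23S: λ₀ = -45°, k₀ = 0.9996.
P1 (-22.1176°, -44.8399°) → (516512.013, 7554147.592) m.
P2 (-22.4084°, -44.4280°) → (558872.473, 7521855.730) m.
P3 (-22.4606°, -44.5586°) → (545413.405, 7516122.808) m.

P1: E 516510 m, N 7554150 m; P2: E 558870 m, N 7521860 m; P3: E 545410 m, N 7516120 m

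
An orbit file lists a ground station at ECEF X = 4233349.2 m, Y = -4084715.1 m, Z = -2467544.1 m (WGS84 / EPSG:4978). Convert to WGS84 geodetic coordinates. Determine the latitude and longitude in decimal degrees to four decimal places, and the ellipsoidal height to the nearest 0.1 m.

lat -22.8935°, lon -43.9763°, h 4333.1 m

λ = atan2(Y, X) = -43.97630024°; p = √(X²+Y²) = 5882698.6 m.
Bowring's method on WGS84 (a = 6378137 m, b = 6356752.314 m) gives φ = -22.89349983°, h = 4333.056 m.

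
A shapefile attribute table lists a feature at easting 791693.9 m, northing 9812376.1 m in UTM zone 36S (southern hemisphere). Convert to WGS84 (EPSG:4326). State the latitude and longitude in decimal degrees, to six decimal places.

Zone 36S: λ₀ = 33°, k₀ = 0.9996, false easting 500000 m, false northing 10000000 m.
Meridian distance M = (N − FN)/k₀ = -187699.0 m.
Inverse transverse Mercator on WGS84 gives φ = -1.69569977°, λ = 35.62160041°.

lat -1.695700°, lon 35.621600°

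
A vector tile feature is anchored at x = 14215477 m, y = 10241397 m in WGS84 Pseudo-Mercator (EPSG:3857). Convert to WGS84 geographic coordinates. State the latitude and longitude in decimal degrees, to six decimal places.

R = 6378137 m. λ = x/R = 127.69980260°.
φ = 2·arctan(exp(y/R)) − 90° = 2·arctan(4.98136) − 90° = 67.29769876°.

lat 67.297699°, lon 127.699803°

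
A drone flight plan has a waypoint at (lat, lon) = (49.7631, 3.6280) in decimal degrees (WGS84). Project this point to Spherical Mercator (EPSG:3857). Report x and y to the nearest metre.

x 403867 m, y 6405350 m

Web Mercator is spherical with R = a = 6378137 m.
x = R·λ = 6378137 × 0.063320545 = 403867.113 m.
y = R·ln tan(π/4 + φ/2) = 6378137 × 1.004266539 = 6405349.568 m.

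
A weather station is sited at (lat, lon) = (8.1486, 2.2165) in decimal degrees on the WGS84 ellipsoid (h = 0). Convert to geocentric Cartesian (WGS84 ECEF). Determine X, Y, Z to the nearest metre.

X 6309442 m, Y 244204 m, Z 898052 m

WGS84: a = 6378137 m, e² = 0.006694380; N(φ) = a/√(1−e²sin²φ) = 6378565.952 m.
X = (N+h)·cosφ·cosλ = 6309442.446 m; Y = (N+h)·cosφ·sinλ = 244204.020 m; Z = (N(1−e²)+h)·sinφ = 898051.575 m.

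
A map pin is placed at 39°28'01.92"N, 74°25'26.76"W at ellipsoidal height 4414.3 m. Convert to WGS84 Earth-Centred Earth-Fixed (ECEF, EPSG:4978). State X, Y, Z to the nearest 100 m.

WGS84: a = 6378137 m, e² = 0.006694380; N(φ) = a/√(1−e²sin²φ) = 6386780.185 m.
X = (N+h)·cosφ·cosλ = 1324832.365 m; Y = (N+h)·cosφ·sinλ = -4752733.616 m; Z = (N(1−e²)+h)·sinφ = 4035298.790 m.

X 1324800 m, Y -4752700 m, Z 4035300 m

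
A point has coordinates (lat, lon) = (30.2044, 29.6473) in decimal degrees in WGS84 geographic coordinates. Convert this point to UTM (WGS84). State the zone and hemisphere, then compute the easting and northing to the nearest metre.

Longitude 29.6473° lies in the 6° band [24°, 30°), giving zone 35; latitude is north of the equator, so 35N.
Zone 35 central meridian λ₀ = 6×35 − 183 = 27°; Δλ = +2.6473°.
Transverse Mercator on WGS84 with k₀ = 0.9996 gives E = 754846.196 m, N = 3344398.115 m.

Zone 35N: E 754846 m, N 3344398 m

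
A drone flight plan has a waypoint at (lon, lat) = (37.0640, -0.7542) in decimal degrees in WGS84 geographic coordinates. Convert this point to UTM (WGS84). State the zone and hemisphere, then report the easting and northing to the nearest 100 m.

Zone 37S: E 284500 m, N 9916600 m

Longitude 37.0640° lies in the 6° band [36°, 42°), giving zone 37; latitude is south of the equator, so 37S.
Zone 37 central meridian λ₀ = 6×37 − 183 = 39°; Δλ = -1.9360°.
Transverse Mercator on WGS84 with k₀ = 0.9996 gives E = 284548.946 m, N = 9916590.264 m.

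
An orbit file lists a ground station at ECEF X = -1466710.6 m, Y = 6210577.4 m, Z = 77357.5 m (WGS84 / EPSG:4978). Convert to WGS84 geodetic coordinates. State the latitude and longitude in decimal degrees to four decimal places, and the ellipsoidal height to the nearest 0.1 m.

lat 0.6992°, lon 103.2877°, h 3754.3 m

λ = atan2(Y, X) = 103.28770004°; p = √(X²+Y²) = 6381419.2 m.
Bowring's method on WGS84 (a = 6378137 m, b = 6356752.314 m) gives φ = 0.69920030°, h = 3754.265 m.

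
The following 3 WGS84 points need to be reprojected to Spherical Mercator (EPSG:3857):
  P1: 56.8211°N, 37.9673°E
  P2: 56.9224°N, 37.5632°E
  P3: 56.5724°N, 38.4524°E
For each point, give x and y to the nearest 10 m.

Web Mercator: x = R·λ, y = R·ln tan(π/4+φ/2), R = 6378137 m.
P1 (56.8211°, 37.9673°) → (4226500.503, 7723640.631) m.
P2 (56.9224°, 37.5632°) → (4181516.297, 7744274.418) m.
P3 (56.5724°, 38.4524°) → (4280501.588, 7673218.520) m.

P1: x 4226500 m, y 7723640 m; P2: x 4181520 m, y 7744270 m; P3: x 4280500 m, y 7673220 m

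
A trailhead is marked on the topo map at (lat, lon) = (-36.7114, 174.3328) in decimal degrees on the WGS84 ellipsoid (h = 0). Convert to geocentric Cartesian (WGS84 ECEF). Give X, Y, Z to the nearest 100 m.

WGS84: a = 6378137 m, e² = 0.006694380; N(φ) = a/√(1−e²sin²φ) = 6385779.647 m.
X = (N+h)·cosφ·cosλ = -5094181.857 m; Y = (N+h)·cosφ·sinλ = 505521.805 m; Z = (N(1−e²)+h)·sinφ = -3791766.533 m.

X -5094200 m, Y 505500 m, Z -3791800 m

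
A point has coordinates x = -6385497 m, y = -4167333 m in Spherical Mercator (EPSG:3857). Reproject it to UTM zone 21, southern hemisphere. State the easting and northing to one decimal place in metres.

E 466986.6 m, N 6124080.7 m

Web Mercator inverse (R = 6378137 m) → φ = -35.02539677°, λ = -57.36189552°.
UTM 21S forward: E = 466986.566 m, N = 6124080.684 m.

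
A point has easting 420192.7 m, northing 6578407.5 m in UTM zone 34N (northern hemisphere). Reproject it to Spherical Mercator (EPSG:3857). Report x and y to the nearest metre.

Unproject from UTM 34N (λ₀ = 21°) → φ = 59.33689992°, λ = 19.59709953°.
Web Mercator (R = 6378137 m): x = 2181539.140 m, y = 8253562.946 m.

x 2181539 m, y 8253563 m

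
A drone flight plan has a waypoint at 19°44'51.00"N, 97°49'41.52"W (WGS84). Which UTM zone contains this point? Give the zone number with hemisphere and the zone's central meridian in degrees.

UTM zone = ⌊(λ + 180)/6⌋ + 1; -97.8282° ∈ [-102°, -96°) → zone 14.
Hemisphere: N (φ ≥ 0).
Central meridian λ₀ = 6×14 − 183 = -99°.

Zone 14N, central meridian -99°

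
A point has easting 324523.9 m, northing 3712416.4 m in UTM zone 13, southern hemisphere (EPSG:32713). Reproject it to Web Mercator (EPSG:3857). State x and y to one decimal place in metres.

Unproject from UTM 13S (λ₀ = -105°) → φ = -56.69930031°, λ = -107.86599924°.
Web Mercator (R = 6378137 m): x = -12007588.109 m, y = -7698905.003 m.

x -12007588.1 m, y -7698905.0 m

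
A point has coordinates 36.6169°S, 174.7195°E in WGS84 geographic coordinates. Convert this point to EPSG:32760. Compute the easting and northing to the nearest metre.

E 296061 m, N 5945203 m

Zone 60 central meridian λ₀ = 6×60 − 183 = 177°; Δλ = -2.2805°.
Transverse Mercator on WGS84 with k₀ = 0.9996 gives E = 296060.969 m, N = 5945203.239 m.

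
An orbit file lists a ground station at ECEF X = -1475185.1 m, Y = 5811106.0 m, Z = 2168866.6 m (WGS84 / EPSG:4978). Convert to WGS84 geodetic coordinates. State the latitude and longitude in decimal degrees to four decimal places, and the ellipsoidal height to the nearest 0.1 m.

λ = atan2(Y, X) = 104.24399960°; p = √(X²+Y²) = 5995425.3 m.
Bowring's method on WGS84 (a = 6378137 m, b = 6356752.314 m) gives φ = 20.01119987°, h = 13.888 m.

lat 20.0112°, lon 104.2440°, h 13.9 m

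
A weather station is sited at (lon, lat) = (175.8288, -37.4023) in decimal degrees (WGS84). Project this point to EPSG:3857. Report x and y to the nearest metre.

Web Mercator is spherical with R = a = 6378137 m.
x = R·λ = 6378137 × 3.068791480 = 19573172.483 m.
y = R·ln tan(π/4 + φ/2) = 6378137 × -0.704803230 = -4495331.557 m.

x 19573172 m, y -4495332 m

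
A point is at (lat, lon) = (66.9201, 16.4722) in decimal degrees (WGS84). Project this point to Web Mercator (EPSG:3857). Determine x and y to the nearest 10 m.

x 1833680 m, y 10133330 m

Web Mercator is spherical with R = a = 6378137 m.
x = R·λ = 6378137 × 0.287494125 = 1833676.916 m.
y = R·ln tan(π/4 + φ/2) = 6378137 × 1.588760554 = 10133332.476 m.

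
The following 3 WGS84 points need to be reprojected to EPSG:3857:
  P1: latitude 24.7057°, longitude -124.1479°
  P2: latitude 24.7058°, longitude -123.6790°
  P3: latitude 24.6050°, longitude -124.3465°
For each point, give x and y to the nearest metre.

Web Mercator: x = R·λ, y = R·ln tan(π/4+φ/2), R = 6378137 m.
P1 (24.7057°, -124.1479°) → (-13820081.011, 2839639.564) m.
P2 (24.7058°, -123.6790°) → (-13767883.302, 2839651.817) m.
P3 (24.6050°, -124.3465°) → (-13842189.062, 2827305.210) m.

P1: x -13820081 m, y 2839640 m; P2: x -13767883 m, y 2839652 m; P3: x -13842189 m, y 2827305 m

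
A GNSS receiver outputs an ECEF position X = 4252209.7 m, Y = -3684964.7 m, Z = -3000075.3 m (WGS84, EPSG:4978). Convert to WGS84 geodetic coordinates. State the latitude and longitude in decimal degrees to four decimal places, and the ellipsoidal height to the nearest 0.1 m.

lat -28.2257°, lon -40.9122°, h 3189.8 m

λ = atan2(Y, X) = -40.91220010°; p = √(X²+Y²) = 5626744.4 m.
Bowring's method on WGS84 (a = 6378137 m, b = 6356752.314 m) gives φ = -28.22569991°, h = 3189.820 m.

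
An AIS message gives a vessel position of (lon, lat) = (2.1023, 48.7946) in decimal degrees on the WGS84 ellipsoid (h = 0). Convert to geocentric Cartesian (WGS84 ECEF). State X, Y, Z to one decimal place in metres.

WGS84: a = 6378137 m, e² = 0.006694380; N(φ) = a/√(1−e²sin²φ) = 6390255.635 m.
X = (N+h)·cosφ·cosλ = 4206813.7497 m; Y = (N+h)·cosφ·sinλ = 154425.957 m; Z = (N(1−e²)+h)·sinφ = 4775542.132 m.

X 4206813.7 m, Y 154426.0 m, Z 4775542.1 m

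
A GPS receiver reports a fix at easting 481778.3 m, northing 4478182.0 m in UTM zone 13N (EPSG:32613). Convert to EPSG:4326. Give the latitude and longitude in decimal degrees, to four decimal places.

lat 40.4541°, lon -105.2149°

Zone 13N: λ₀ = -105°, k₀ = 0.9996, false easting 500000 m.
Meridian distance M = (N − FN)/k₀ = 4479974.0 m.
Inverse transverse Mercator on WGS84 gives φ = 40.45409971°, λ = -105.21489979°.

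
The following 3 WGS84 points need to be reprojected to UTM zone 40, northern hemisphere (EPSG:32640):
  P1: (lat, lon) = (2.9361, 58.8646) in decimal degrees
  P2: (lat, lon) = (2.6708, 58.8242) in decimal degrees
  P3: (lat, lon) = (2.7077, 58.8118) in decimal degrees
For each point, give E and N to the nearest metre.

P1: E 707249 m, N 324703 m; P2: E 702803 m, N 295356 m; P3: E 701418 m, N 299435 m

UTM zone 40N: λ₀ = 57°, k₀ = 0.9996.
P1 (2.9361°, 58.8646°) → (707249.387, 324702.902) m.
P2 (2.6708°, 58.8242°) → (702803.113, 295356.269) m.
P3 (2.7077°, 58.8118°) → (701418.040, 299434.923) m.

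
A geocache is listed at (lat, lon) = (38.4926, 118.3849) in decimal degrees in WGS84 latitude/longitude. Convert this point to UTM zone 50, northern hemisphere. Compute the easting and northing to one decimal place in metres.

Zone 50 central meridian λ₀ = 6×50 − 183 = 117°; Δλ = +1.3849°.
Transverse Mercator on WGS84 with k₀ = 0.9996 gives E = 620775.366 m, N = 4261380.907 m.

E 620775.4 m, N 4261380.9 m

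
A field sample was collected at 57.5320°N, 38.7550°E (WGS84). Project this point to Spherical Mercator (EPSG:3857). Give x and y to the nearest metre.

x 4314187 m, y 7869641 m

Web Mercator is spherical with R = a = 6378137 m.
x = R·λ = 6378137 × 0.676402352 = 4314186.866 m.
y = R·ln tan(π/4 + φ/2) = 6378137 × 1.233846386 = 7869641.284 m.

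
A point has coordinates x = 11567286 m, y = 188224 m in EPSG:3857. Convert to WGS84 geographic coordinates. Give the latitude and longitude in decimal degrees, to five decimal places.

lat 1.69060°, lon 103.91070°

R = 6378137 m. λ = x/R = 103.91069810°.
φ = 2·arctan(exp(y/R)) − 90° = 2·arctan(1.02995) − 90° = 1.69059959°.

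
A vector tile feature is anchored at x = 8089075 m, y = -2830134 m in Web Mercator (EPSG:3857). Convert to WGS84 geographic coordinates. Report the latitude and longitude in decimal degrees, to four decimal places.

lat -24.6281°, lon 72.6654°

R = 6378137 m. λ = x/R = 72.66539707°.
φ = 2·arctan(exp(y/R)) − 90° = 2·arctan(0.64164) − 90° = -24.62810196°.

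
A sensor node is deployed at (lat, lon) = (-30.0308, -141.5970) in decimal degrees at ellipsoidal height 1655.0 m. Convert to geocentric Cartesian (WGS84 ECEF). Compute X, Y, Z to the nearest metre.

WGS84: a = 6378137 m, e² = 0.006694380; N(φ) = a/√(1−e²sin²φ) = 6383490.885 m.
X = (N+h)·cosφ·cosλ = -4332063.171 m; Y = (N+h)·cosφ·sinλ = -3433920.294 m; Z = (N(1−e²)+h)·sinφ = -3174158.385 m.

X -4332063 m, Y -3433920 m, Z -3174158 m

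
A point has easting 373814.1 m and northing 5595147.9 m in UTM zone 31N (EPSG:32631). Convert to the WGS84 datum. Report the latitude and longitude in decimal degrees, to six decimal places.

lat 50.494700°, lon 1.220900°

Zone 31N: λ₀ = 3°, k₀ = 0.9996, false easting 500000 m.
Meridian distance M = (N − FN)/k₀ = 5597386.9 m.
Inverse transverse Mercator on WGS84 gives φ = 50.49470029°, λ = 1.22090049°.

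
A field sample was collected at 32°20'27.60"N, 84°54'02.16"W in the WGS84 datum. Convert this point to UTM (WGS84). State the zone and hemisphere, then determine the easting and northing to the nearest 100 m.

Longitude -84.9006° lies in the 6° band [-90°, -84°), giving zone 16; latitude is north of the equator, so 16N.
Zone 16 central meridian λ₀ = 6×16 − 183 = -87°; Δλ = +2.0994°.
Transverse Mercator on WGS84 with k₀ = 0.9996 gives E = 697581.183 m, N = 3580170.974 m.

Zone 16N: E 697600 m, N 3580200 m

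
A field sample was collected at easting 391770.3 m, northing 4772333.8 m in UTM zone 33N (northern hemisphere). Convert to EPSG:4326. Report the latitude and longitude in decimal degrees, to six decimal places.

Zone 33N: λ₀ = 15°, k₀ = 0.9996, false easting 500000 m.
Meridian distance M = (N − FN)/k₀ = 4774243.5 m.
Inverse transverse Mercator on WGS84 gives φ = 43.09600021°, λ = 13.67010011°.

lat 43.096000°, lon 13.670100°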